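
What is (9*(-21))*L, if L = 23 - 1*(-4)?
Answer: -5103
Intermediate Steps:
L = 27 (L = 23 + 4 = 27)
(9*(-21))*L = (9*(-21))*27 = -189*27 = -5103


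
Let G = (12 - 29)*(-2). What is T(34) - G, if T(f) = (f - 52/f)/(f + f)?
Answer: -9688/289 ≈ -33.522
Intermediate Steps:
G = 34 (G = -17*(-2) = 34)
T(f) = (f - 52/f)/(2*f) (T(f) = (f - 52/f)/((2*f)) = (f - 52/f)*(1/(2*f)) = (f - 52/f)/(2*f))
T(34) - G = (½ - 26/34²) - 1*34 = (½ - 26*1/1156) - 34 = (½ - 13/578) - 34 = 138/289 - 34 = -9688/289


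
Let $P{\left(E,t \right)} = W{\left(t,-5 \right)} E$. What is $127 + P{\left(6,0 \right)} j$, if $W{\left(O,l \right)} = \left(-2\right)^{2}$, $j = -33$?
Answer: $-665$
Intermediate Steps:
$W{\left(O,l \right)} = 4$
$P{\left(E,t \right)} = 4 E$
$127 + P{\left(6,0 \right)} j = 127 + 4 \cdot 6 \left(-33\right) = 127 + 24 \left(-33\right) = 127 - 792 = -665$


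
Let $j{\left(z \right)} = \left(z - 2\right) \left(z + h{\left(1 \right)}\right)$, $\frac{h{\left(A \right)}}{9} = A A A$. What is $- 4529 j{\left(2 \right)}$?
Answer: $0$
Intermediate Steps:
$h{\left(A \right)} = 9 A^{3}$ ($h{\left(A \right)} = 9 A A A = 9 A^{2} A = 9 A^{3}$)
$j{\left(z \right)} = \left(-2 + z\right) \left(9 + z\right)$ ($j{\left(z \right)} = \left(z - 2\right) \left(z + 9 \cdot 1^{3}\right) = \left(-2 + z\right) \left(z + 9 \cdot 1\right) = \left(-2 + z\right) \left(z + 9\right) = \left(-2 + z\right) \left(9 + z\right)$)
$- 4529 j{\left(2 \right)} = - 4529 \left(-18 + 2^{2} + 7 \cdot 2\right) = - 4529 \left(-18 + 4 + 14\right) = \left(-4529\right) 0 = 0$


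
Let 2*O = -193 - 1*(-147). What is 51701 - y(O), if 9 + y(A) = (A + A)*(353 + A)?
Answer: 66890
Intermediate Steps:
O = -23 (O = (-193 - 1*(-147))/2 = (-193 + 147)/2 = (½)*(-46) = -23)
y(A) = -9 + 2*A*(353 + A) (y(A) = -9 + (A + A)*(353 + A) = -9 + (2*A)*(353 + A) = -9 + 2*A*(353 + A))
51701 - y(O) = 51701 - (-9 + 2*(-23)² + 706*(-23)) = 51701 - (-9 + 2*529 - 16238) = 51701 - (-9 + 1058 - 16238) = 51701 - 1*(-15189) = 51701 + 15189 = 66890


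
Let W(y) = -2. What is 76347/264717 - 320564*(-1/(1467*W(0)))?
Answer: -4701929905/43148871 ≈ -108.97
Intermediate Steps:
76347/264717 - 320564*(-1/(1467*W(0))) = 76347/264717 - 320564/((-1467*(-2))) = 76347*(1/264717) - 320564/2934 = 8483/29413 - 320564*1/2934 = 8483/29413 - 160282/1467 = -4701929905/43148871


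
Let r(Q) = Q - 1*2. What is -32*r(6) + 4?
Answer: -124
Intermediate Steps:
r(Q) = -2 + Q (r(Q) = Q - 2 = -2 + Q)
-32*r(6) + 4 = -32*(-2 + 6) + 4 = -32*4 + 4 = -128 + 4 = -124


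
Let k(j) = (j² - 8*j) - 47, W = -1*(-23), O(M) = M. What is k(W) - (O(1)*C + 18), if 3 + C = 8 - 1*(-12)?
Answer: 263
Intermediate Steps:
C = 17 (C = -3 + (8 - 1*(-12)) = -3 + (8 + 12) = -3 + 20 = 17)
W = 23
k(j) = -47 + j² - 8*j
k(W) - (O(1)*C + 18) = (-47 + 23² - 8*23) - (1*17 + 18) = (-47 + 529 - 184) - (17 + 18) = 298 - 1*35 = 298 - 35 = 263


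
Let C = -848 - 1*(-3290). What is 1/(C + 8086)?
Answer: 1/10528 ≈ 9.4985e-5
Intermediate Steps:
C = 2442 (C = -848 + 3290 = 2442)
1/(C + 8086) = 1/(2442 + 8086) = 1/10528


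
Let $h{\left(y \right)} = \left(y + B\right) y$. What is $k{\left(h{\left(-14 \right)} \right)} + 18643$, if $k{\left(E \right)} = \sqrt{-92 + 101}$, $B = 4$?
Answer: $18646$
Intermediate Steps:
$h{\left(y \right)} = y \left(4 + y\right)$ ($h{\left(y \right)} = \left(y + 4\right) y = \left(4 + y\right) y = y \left(4 + y\right)$)
$k{\left(E \right)} = 3$ ($k{\left(E \right)} = \sqrt{9} = 3$)
$k{\left(h{\left(-14 \right)} \right)} + 18643 = 3 + 18643 = 18646$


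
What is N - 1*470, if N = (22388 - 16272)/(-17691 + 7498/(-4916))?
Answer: -20454499818/43488227 ≈ -470.35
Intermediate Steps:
N = -15033128/43488227 (N = 6116/(-17691 + 7498*(-1/4916)) = 6116/(-17691 - 3749/2458) = 6116/(-43488227/2458) = 6116*(-2458/43488227) = -15033128/43488227 ≈ -0.34568)
N - 1*470 = -15033128/43488227 - 1*470 = -15033128/43488227 - 470 = -20454499818/43488227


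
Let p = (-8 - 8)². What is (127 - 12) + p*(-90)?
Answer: -22925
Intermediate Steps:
p = 256 (p = (-16)² = 256)
(127 - 12) + p*(-90) = (127 - 12) + 256*(-90) = 115 - 23040 = -22925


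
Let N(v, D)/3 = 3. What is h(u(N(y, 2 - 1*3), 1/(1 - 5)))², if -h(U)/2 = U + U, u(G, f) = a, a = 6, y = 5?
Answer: 576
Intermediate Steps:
N(v, D) = 9 (N(v, D) = 3*3 = 9)
u(G, f) = 6
h(U) = -4*U (h(U) = -2*(U + U) = -4*U)
h(u(N(y, 2 - 1*3), 1/(1 - 5)))² = (-4*6)² = (-24)² = 576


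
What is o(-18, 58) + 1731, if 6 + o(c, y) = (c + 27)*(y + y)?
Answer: 2769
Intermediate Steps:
o(c, y) = -6 + 2*y*(27 + c) (o(c, y) = -6 + (c + 27)*(y + y) = -6 + (27 + c)*(2*y) = -6 + 2*y*(27 + c))
o(-18, 58) + 1731 = (-6 + 54*58 + 2*(-18)*58) + 1731 = (-6 + 3132 - 2088) + 1731 = 1038 + 1731 = 2769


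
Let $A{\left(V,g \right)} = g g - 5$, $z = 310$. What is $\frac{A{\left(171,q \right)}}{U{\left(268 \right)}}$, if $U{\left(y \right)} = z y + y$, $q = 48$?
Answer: $\frac{2299}{83348} \approx 0.027583$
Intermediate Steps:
$U{\left(y \right)} = 311 y$ ($U{\left(y \right)} = 310 y + y = 311 y$)
$A{\left(V,g \right)} = -5 + g^{2}$ ($A{\left(V,g \right)} = g^{2} - 5 = -5 + g^{2}$)
$\frac{A{\left(171,q \right)}}{U{\left(268 \right)}} = \frac{-5 + 48^{2}}{311 \cdot 268} = \frac{-5 + 2304}{83348} = 2299 \cdot \frac{1}{83348} = \frac{2299}{83348}$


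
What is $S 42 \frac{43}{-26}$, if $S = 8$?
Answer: $- \frac{7224}{13} \approx -555.69$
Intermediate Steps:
$S 42 \frac{43}{-26} = 8 \cdot 42 \frac{43}{-26} = 336 \cdot 43 \left(- \frac{1}{26}\right) = 336 \left(- \frac{43}{26}\right) = - \frac{7224}{13}$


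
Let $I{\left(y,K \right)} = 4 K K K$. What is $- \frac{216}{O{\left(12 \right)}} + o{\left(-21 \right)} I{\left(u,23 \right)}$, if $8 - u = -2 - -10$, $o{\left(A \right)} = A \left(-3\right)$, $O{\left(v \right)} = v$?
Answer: $3066066$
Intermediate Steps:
$o{\left(A \right)} = - 3 A$
$u = 0$ ($u = 8 - \left(-2 - -10\right) = 8 - \left(-2 + 10\right) = 8 - 8 = 0$)
$I{\left(y,K \right)} = 4 K^{3}$ ($I{\left(y,K \right)} = 4 K^{2} K = 4 K^{3}$)
$- \frac{216}{O{\left(12 \right)}} + o{\left(-21 \right)} I{\left(u,23 \right)} = - \frac{216}{12} + \left(-3\right) \left(-21\right) 4 \cdot 23^{3} = \left(-216\right) \frac{1}{12} + 63 \cdot 4 \cdot 12167 = -18 + 63 \cdot 48668 = -18 + 3066084 = 3066066$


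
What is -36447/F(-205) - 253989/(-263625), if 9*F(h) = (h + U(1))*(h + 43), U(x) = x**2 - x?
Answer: -192691577/21617250 ≈ -8.9138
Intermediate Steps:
F(h) = h*(43 + h)/9 (F(h) = ((h + 1*(-1 + 1))*(h + 43))/9 = ((h + 1*0)*(43 + h))/9 = ((h + 0)*(43 + h))/9 = (h*(43 + h))/9 = h*(43 + h)/9)
-36447/F(-205) - 253989/(-263625) = -36447*(-9/(205*(43 - 205))) - 253989/(-263625) = -36447/((1/9)*(-205)*(-162)) - 253989*(-1/263625) = -36447/3690 + 84663/87875 = -36447*1/3690 + 84663/87875 = -12149/1230 + 84663/87875 = -192691577/21617250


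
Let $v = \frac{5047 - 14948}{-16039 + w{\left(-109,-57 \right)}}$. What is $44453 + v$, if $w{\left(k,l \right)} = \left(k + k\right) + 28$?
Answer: $\frac{721437638}{16229} \approx 44454.0$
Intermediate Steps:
$w{\left(k,l \right)} = 28 + 2 k$ ($w{\left(k,l \right)} = 2 k + 28 = 28 + 2 k$)
$v = \frac{9901}{16229}$ ($v = \frac{5047 - 14948}{-16039 + \left(28 + 2 \left(-109\right)\right)} = - \frac{9901}{-16039 + \left(28 - 218\right)} = - \frac{9901}{-16039 - 190} = - \frac{9901}{-16229} = \left(-9901\right) \left(- \frac{1}{16229}\right) = \frac{9901}{16229} \approx 0.61008$)
$44453 + v = 44453 + \frac{9901}{16229} = \frac{721437638}{16229}$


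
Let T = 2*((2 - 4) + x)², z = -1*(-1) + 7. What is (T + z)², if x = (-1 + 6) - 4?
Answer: 100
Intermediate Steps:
x = 1 (x = 5 - 4 = 1)
z = 8 (z = 1 + 7 = 8)
T = 2 (T = 2*((2 - 4) + 1)² = 2*(-2 + 1)² = 2*(-1)² = 2*1 = 2)
(T + z)² = (2 + 8)² = 10² = 100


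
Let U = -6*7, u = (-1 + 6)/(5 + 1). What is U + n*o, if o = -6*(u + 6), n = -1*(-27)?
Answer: -1149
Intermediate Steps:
n = 27
u = ⅚ (u = 5/6 = 5*(⅙) = ⅚ ≈ 0.83333)
o = -41 (o = -6*(⅚ + 6) = -6*41/6 = -41)
U = -42
U + n*o = -42 + 27*(-41) = -42 - 1107 = -1149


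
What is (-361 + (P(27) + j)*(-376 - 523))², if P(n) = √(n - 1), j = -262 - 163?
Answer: 145726591022 - 686321772*√26 ≈ 1.4223e+11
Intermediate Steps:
j = -425
P(n) = √(-1 + n)
(-361 + (P(27) + j)*(-376 - 523))² = (-361 + (√(-1 + 27) - 425)*(-376 - 523))² = (-361 + (√26 - 425)*(-899))² = (-361 + (-425 + √26)*(-899))² = (-361 + (382075 - 899*√26))² = (381714 - 899*√26)²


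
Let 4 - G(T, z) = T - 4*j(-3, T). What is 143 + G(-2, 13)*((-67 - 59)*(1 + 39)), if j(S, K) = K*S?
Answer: -151057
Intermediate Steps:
G(T, z) = 4 - 13*T (G(T, z) = 4 - (T - 4*T*(-3)) = 4 - (T - (-12)*T) = 4 - (T + 12*T) = 4 - 13*T)
143 + G(-2, 13)*((-67 - 59)*(1 + 39)) = 143 + (4 - 13*(-2))*((-67 - 59)*(1 + 39)) = 143 + (4 + 26)*(-126*40) = 143 + 30*(-5040) = 143 - 151200 = -151057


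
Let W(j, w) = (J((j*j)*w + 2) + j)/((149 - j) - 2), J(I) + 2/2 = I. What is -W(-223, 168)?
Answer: -835425/37 ≈ -22579.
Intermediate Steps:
J(I) = -1 + I
W(j, w) = (1 + j + w*j**2)/(147 - j) (W(j, w) = ((-1 + ((j*j)*w + 2)) + j)/((149 - j) - 2) = ((-1 + (j**2*w + 2)) + j)/(147 - j) = ((-1 + (w*j**2 + 2)) + j)/(147 - j) = ((-1 + (2 + w*j**2)) + j)/(147 - j) = ((1 + w*j**2) + j)/(147 - j) = (1 + j + w*j**2)/(147 - j))
-W(-223, 168) = -(-1 - 1*(-223) - 1*168*(-223)**2)/(-147 - 223) = -(-1 + 223 - 1*168*49729)/(-370) = -(-1)*(-1 + 223 - 8354472)/370 = -(-1)*(-8354250)/370 = -1*835425/37 = -835425/37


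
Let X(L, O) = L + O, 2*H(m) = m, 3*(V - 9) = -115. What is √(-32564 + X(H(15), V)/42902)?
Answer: I*√539430302604147/128706 ≈ 180.46*I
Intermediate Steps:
V = -88/3 (V = 9 + (⅓)*(-115) = 9 - 115/3 = -88/3 ≈ -29.333)
H(m) = m/2
√(-32564 + X(H(15), V)/42902) = √(-32564 + ((½)*15 - 88/3)/42902) = √(-32564 + (15/2 - 88/3)*(1/42902)) = √(-32564 - 131/6*1/42902) = √(-32564 - 131/257412) = √(-8382364499/257412) = I*√539430302604147/128706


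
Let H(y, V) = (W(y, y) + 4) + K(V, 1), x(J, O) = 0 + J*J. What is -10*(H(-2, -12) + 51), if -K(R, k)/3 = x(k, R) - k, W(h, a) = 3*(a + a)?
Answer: -430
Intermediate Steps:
x(J, O) = J**2 (x(J, O) = 0 + J**2 = J**2)
W(h, a) = 6*a (W(h, a) = 3*(2*a) = 6*a)
K(R, k) = -3*k**2 + 3*k (K(R, k) = -3*(k**2 - k) = -3*k**2 + 3*k)
H(y, V) = 4 + 6*y (H(y, V) = (6*y + 4) + 3*1*(1 - 1*1) = (4 + 6*y) + 3*1*(1 - 1) = (4 + 6*y) + 3*1*0 = (4 + 6*y) + 0 = 4 + 6*y)
-10*(H(-2, -12) + 51) = -10*((4 + 6*(-2)) + 51) = -10*((4 - 12) + 51) = -10*(-8 + 51) = -10*43 = -430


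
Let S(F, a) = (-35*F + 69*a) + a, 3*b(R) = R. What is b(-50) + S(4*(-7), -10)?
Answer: 790/3 ≈ 263.33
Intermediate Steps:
b(R) = R/3
S(F, a) = -35*F + 70*a
b(-50) + S(4*(-7), -10) = (⅓)*(-50) + (-140*(-7) + 70*(-10)) = -50/3 + (-35*(-28) - 700) = -50/3 + (980 - 700) = -50/3 + 280 = 790/3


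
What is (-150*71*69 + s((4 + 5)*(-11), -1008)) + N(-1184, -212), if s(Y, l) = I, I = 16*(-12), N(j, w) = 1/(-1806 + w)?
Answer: -1483314757/2018 ≈ -7.3504e+5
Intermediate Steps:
I = -192
s(Y, l) = -192
(-150*71*69 + s((4 + 5)*(-11), -1008)) + N(-1184, -212) = (-150*71*69 - 192) + 1/(-1806 - 212) = (-10650*69 - 192) + 1/(-2018) = (-734850 - 192) - 1/2018 = -735042 - 1/2018 = -1483314757/2018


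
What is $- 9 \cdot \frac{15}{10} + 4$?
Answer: $- \frac{19}{2} \approx -9.5$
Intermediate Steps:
$- 9 \cdot \frac{15}{10} + 4 = - 9 \cdot 15 \cdot \frac{1}{10} + 4 = \left(-9\right) \frac{3}{2} + 4 = - \frac{27}{2} + 4 = - \frac{19}{2}$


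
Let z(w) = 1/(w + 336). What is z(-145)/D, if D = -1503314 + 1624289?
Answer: 1/23106225 ≈ 4.3278e-8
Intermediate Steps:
D = 120975
z(w) = 1/(336 + w)
z(-145)/D = 1/((336 - 145)*120975) = (1/120975)/191 = (1/191)*(1/120975) = 1/23106225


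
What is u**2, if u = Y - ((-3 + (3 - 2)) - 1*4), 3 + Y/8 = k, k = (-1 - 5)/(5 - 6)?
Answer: 900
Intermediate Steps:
k = 6 (k = -6/(-1) = -6*(-1) = 6)
Y = 24 (Y = -24 + 8*6 = -24 + 48 = 24)
u = 30 (u = 24 - ((-3 + (3 - 2)) - 1*4) = 24 - ((-3 + 1) - 4) = 24 - (-2 - 4) = 24 - 1*(-6) = 24 + 6 = 30)
u**2 = 30**2 = 900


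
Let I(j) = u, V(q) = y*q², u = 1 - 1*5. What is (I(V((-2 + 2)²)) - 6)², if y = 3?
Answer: 100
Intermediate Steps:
u = -4 (u = 1 - 5 = -4)
V(q) = 3*q²
I(j) = -4
(I(V((-2 + 2)²)) - 6)² = (-4 - 6)² = (-10)² = 100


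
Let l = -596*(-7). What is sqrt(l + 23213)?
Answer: sqrt(27385) ≈ 165.48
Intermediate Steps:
l = 4172
sqrt(l + 23213) = sqrt(4172 + 23213) = sqrt(27385)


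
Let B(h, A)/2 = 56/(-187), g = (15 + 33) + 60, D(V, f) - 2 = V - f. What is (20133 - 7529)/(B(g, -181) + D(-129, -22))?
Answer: -2356948/19747 ≈ -119.36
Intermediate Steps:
D(V, f) = 2 + V - f (D(V, f) = 2 + (V - f) = 2 + V - f)
g = 108 (g = 48 + 60 = 108)
B(h, A) = -112/187 (B(h, A) = 2*(56/(-187)) = 2*(56*(-1/187)) = 2*(-56/187) = -112/187)
(20133 - 7529)/(B(g, -181) + D(-129, -22)) = (20133 - 7529)/(-112/187 + (2 - 129 - 1*(-22))) = 12604/(-112/187 + (2 - 129 + 22)) = 12604/(-112/187 - 105) = 12604/(-19747/187) = 12604*(-187/19747) = -2356948/19747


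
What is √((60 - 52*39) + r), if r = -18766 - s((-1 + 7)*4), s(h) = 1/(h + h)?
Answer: I*√2985699/12 ≈ 143.99*I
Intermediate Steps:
s(h) = 1/(2*h)
r = -900769/48 (r = -18766 - 1/(2*((-1 + 7)*4)) = -18766 - 1/(2*(6*4)) = -18766 - 1/(2*24) = -18766 - 1*1/48 = -18766 - 1/48 = -900769/48 ≈ -18766.)
√((60 - 52*39) + r) = √((60 - 52*39) - 900769/48) = √((60 - 2028) - 900769/48) = √(-1968 - 900769/48) = √(-995233/48) = I*√2985699/12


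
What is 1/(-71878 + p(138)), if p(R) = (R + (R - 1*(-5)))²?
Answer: 1/7083 ≈ 0.00014118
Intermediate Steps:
p(R) = (5 + 2*R)² (p(R) = (R + (R + 5))² = (R + (5 + R))² = (5 + 2*R)²)
1/(-71878 + p(138)) = 1/(-71878 + (5 + 2*138)²) = 1/(-71878 + (5 + 276)²) = 1/(-71878 + 281²) = 1/(-71878 + 78961) = 1/7083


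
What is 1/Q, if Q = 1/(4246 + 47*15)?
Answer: 4951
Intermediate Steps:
Q = 1/4951 (Q = 1/(4246 + 705) = 1/4951 ≈ 0.00020198)
1/Q = 1/(1/4951) = 4951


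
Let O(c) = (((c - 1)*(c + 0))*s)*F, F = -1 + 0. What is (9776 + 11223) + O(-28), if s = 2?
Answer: 19375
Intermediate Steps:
F = -1
O(c) = -2*c*(-1 + c) (O(c) = (((c - 1)*(c + 0))*2)*(-1) = (((-1 + c)*c)*2)*(-1) = ((c*(-1 + c))*2)*(-1) = (2*c*(-1 + c))*(-1) = -2*c*(-1 + c))
(9776 + 11223) + O(-28) = (9776 + 11223) + 2*(-28)*(1 - 1*(-28)) = 20999 + 2*(-28)*(1 + 28) = 20999 + 2*(-28)*29 = 20999 - 1624 = 19375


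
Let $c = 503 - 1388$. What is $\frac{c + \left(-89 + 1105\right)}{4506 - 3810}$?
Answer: $\frac{131}{696} \approx 0.18822$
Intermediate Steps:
$c = -885$
$\frac{c + \left(-89 + 1105\right)}{4506 - 3810} = \frac{-885 + \left(-89 + 1105\right)}{4506 - 3810} = \frac{-885 + 1016}{696} = 131 \cdot \frac{1}{696} = \frac{131}{696}$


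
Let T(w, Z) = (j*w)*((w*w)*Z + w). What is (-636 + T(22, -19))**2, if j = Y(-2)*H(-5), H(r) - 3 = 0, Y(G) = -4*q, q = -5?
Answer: 146659753619856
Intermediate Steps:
Y(G) = 20 (Y(G) = -4*(-5) = 20)
H(r) = 3 (H(r) = 3 + 0 = 3)
j = 60 (j = 20*3 = 60)
T(w, Z) = 60*w*(w + Z*w**2) (T(w, Z) = (60*w)*((w*w)*Z + w) = (60*w)*(w**2*Z + w) = (60*w)*(Z*w**2 + w) = (60*w)*(w + Z*w**2) = 60*w*(w + Z*w**2))
(-636 + T(22, -19))**2 = (-636 + 60*22**2*(1 - 19*22))**2 = (-636 + 60*484*(1 - 418))**2 = (-636 + 60*484*(-417))**2 = (-636 - 12109680)**2 = (-12110316)**2 = 146659753619856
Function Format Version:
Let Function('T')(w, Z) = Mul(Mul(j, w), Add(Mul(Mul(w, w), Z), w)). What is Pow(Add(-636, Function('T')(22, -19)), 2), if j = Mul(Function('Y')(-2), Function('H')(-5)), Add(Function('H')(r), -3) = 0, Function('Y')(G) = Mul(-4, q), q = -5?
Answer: 146659753619856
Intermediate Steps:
Function('Y')(G) = 20 (Function('Y')(G) = Mul(-4, -5) = 20)
Function('H')(r) = 3 (Function('H')(r) = Add(3, 0) = 3)
j = 60 (j = Mul(20, 3) = 60)
Function('T')(w, Z) = Mul(60, w, Add(w, Mul(Z, Pow(w, 2)))) (Function('T')(w, Z) = Mul(Mul(60, w), Add(Mul(Mul(w, w), Z), w)) = Mul(Mul(60, w), Add(Mul(Pow(w, 2), Z), w)) = Mul(Mul(60, w), Add(Mul(Z, Pow(w, 2)), w)) = Mul(Mul(60, w), Add(w, Mul(Z, Pow(w, 2)))) = Mul(60, w, Add(w, Mul(Z, Pow(w, 2)))))
Pow(Add(-636, Function('T')(22, -19)), 2) = Pow(Add(-636, Mul(60, Pow(22, 2), Add(1, Mul(-19, 22)))), 2) = Pow(Add(-636, Mul(60, 484, Add(1, -418))), 2) = Pow(Add(-636, Mul(60, 484, -417)), 2) = Pow(Add(-636, -12109680), 2) = Pow(-12110316, 2) = 146659753619856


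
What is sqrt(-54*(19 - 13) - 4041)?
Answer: 3*I*sqrt(485) ≈ 66.068*I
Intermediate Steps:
sqrt(-54*(19 - 13) - 4041) = sqrt(-54*6 - 4041) = sqrt(-324 - 4041) = sqrt(-4365) = 3*I*sqrt(485)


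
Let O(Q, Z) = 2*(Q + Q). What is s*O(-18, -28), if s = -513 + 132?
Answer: 27432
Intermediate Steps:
O(Q, Z) = 4*Q (O(Q, Z) = 2*(2*Q) = 4*Q)
s = -381
s*O(-18, -28) = -1524*(-18) = -381*(-72) = 27432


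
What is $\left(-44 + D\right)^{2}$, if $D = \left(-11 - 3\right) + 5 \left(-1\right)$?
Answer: $3969$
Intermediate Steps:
$D = -19$ ($D = -14 - 5 = -19$)
$\left(-44 + D\right)^{2} = \left(-44 - 19\right)^{2} = \left(-63\right)^{2} = 3969$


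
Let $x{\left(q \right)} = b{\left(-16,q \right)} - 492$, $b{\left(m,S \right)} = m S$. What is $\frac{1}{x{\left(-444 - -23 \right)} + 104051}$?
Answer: $\frac{1}{110295} \approx 9.0666 \cdot 10^{-6}$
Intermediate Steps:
$b{\left(m,S \right)} = S m$
$x{\left(q \right)} = -492 - 16 q$ ($x{\left(q \right)} = q \left(-16\right) - 492 = - 16 q - 492 = -492 - 16 q$)
$\frac{1}{x{\left(-444 - -23 \right)} + 104051} = \frac{1}{\left(-492 - 16 \left(-444 - -23\right)\right) + 104051} = \frac{1}{\left(-492 - 16 \left(-444 + 23\right)\right) + 104051} = \frac{1}{\left(-492 - -6736\right) + 104051} = \frac{1}{\left(-492 + 6736\right) + 104051} = \frac{1}{6244 + 104051} = \frac{1}{110295}$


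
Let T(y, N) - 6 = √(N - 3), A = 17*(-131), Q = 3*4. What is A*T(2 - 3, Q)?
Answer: -20043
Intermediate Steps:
Q = 12
A = -2227
T(y, N) = 6 + √(-3 + N) (T(y, N) = 6 + √(N - 3) = 6 + √(-3 + N))
A*T(2 - 3, Q) = -2227*(6 + √(-3 + 12)) = -2227*(6 + √9) = -2227*(6 + 3) = -2227*9 = -20043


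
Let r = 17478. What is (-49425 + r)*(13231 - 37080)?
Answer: 761904003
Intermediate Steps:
(-49425 + r)*(13231 - 37080) = (-49425 + 17478)*(13231 - 37080) = -31947*(-23849) = 761904003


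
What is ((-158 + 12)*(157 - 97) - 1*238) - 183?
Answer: -9181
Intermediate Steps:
((-158 + 12)*(157 - 97) - 1*238) - 183 = (-146*60 - 238) - 183 = (-8760 - 238) - 183 = -8998 - 183 = -9181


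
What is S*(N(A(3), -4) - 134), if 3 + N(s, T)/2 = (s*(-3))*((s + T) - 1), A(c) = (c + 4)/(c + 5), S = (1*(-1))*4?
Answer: 3787/8 ≈ 473.38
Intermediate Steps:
S = -4 (S = -1*4 = -4)
A(c) = (4 + c)/(5 + c)
N(s, T) = -6 - 6*s*(-1 + T + s) (N(s, T) = -6 + 2*((s*(-3))*((s + T) - 1)) = -6 + 2*((-3*s)*((T + s) - 1)) = -6 + 2*((-3*s)*(-1 + T + s)) = -6 + 2*(-3*s*(-1 + T + s)) = -6 - 6*s*(-1 + T + s))
S*(N(A(3), -4) - 134) = -4*((-6 - 6*(4 + 3)²/(5 + 3)² + 6*((4 + 3)/(5 + 3)) - 6*(-4)*(4 + 3)/(5 + 3)) - 134) = -4*((-6 - 6*(7/8)² + 6*(7/8) - 6*(-4)*7/8) - 134) = -4*((-6 - 6*49/64 + 21/4 + 21) - 134) = -4*((-6 - 147/32 + 21/4 + 21) - 134) = -4*(501/32 - 134) = -4*(-3787/32) = 3787/8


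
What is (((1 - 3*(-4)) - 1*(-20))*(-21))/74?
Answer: -693/74 ≈ -9.3649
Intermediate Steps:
(((1 - 3*(-4)) - 1*(-20))*(-21))/74 = (((1 + 12) + 20)*(-21))*(1/74) = ((13 + 20)*(-21))*(1/74) = (33*(-21))*(1/74) = -693*1/74 = -693/74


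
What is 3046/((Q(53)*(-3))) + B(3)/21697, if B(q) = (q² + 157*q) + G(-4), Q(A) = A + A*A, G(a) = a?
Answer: -31001063/93145221 ≈ -0.33283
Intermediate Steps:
Q(A) = A + A²
B(q) = -4 + q² + 157*q (B(q) = (q² + 157*q) - 4 = -4 + q² + 157*q)
3046/((Q(53)*(-3))) + B(3)/21697 = 3046/(((53*(1 + 53))*(-3))) + (-4 + 3² + 157*3)/21697 = 3046/(((53*54)*(-3))) + (-4 + 9 + 471)*(1/21697) = 3046/((2862*(-3))) + 476*(1/21697) = 3046/(-8586) + 476/21697 = 3046*(-1/8586) + 476/21697 = -1523/4293 + 476/21697 = -31001063/93145221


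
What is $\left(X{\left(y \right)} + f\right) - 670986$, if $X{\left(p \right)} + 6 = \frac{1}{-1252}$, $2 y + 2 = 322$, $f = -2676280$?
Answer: $- \frac{4190784545}{1252} \approx -3.3473 \cdot 10^{6}$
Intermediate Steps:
$y = 160$ ($y = -1 + \frac{1}{2} \cdot 322 = -1 + 161 = 160$)
$X{\left(p \right)} = - \frac{7513}{1252}$ ($X{\left(p \right)} = -6 + \frac{1}{-1252} = -6 - \frac{1}{1252} = - \frac{7513}{1252}$)
$\left(X{\left(y \right)} + f\right) - 670986 = \left(- \frac{7513}{1252} - 2676280\right) - 670986 = - \frac{3350710073}{1252} - 670986 = - \frac{4190784545}{1252}$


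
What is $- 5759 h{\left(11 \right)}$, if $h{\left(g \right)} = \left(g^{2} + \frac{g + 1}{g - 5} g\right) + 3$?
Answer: $-840814$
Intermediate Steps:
$h{\left(g \right)} = 3 + g^{2} + \frac{g \left(1 + g\right)}{-5 + g}$ ($h{\left(g \right)} = \left(g^{2} + \frac{1 + g}{-5 + g} g\right) + 3 = \left(g^{2} + \frac{g \left(1 + g\right)}{-5 + g}\right) + 3 = 3 + g^{2} + \frac{g \left(1 + g\right)}{-5 + g}$)
$- 5759 h{\left(11 \right)} = - 5759 \frac{-15 + 11^{3} - 4 \cdot 11^{2} + 4 \cdot 11}{-5 + 11} = - 5759 \frac{-15 + 1331 - 484 + 44}{6} = - 5759 \cdot \frac{1}{6} \cdot 876 = \left(-5759\right) 146 = -840814$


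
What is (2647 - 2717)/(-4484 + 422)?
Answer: 35/2031 ≈ 0.017233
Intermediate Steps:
(2647 - 2717)/(-4484 + 422) = -70/(-4062) = -70*(-1/4062) = 35/2031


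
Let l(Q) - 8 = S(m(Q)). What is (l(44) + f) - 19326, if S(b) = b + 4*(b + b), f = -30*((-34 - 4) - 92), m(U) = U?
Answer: -15022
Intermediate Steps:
f = 3900 (f = -30*(-38 - 92) = -30*(-130) = 3900)
S(b) = 9*b (S(b) = b + 4*(2*b) = b + 8*b = 9*b)
l(Q) = 8 + 9*Q
(l(44) + f) - 19326 = ((8 + 9*44) + 3900) - 19326 = ((8 + 396) + 3900) - 19326 = (404 + 3900) - 19326 = 4304 - 19326 = -15022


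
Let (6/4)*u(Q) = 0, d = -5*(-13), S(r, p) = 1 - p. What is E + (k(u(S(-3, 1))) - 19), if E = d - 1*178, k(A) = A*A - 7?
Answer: -139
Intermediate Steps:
d = 65
u(Q) = 0 (u(Q) = (⅔)*0 = 0)
k(A) = -7 + A² (k(A) = A² - 7 = -7 + A²)
E = -113 (E = 65 - 1*178 = 65 - 178 = -113)
E + (k(u(S(-3, 1))) - 19) = -113 + ((-7 + 0²) - 19) = -113 + ((-7 + 0) - 19) = -113 + (-7 - 19) = -113 - 26 = -139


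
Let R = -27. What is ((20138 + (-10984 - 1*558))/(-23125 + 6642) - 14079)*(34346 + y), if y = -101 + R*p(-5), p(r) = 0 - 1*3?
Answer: -7966129319478/16483 ≈ -4.8329e+8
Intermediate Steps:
p(r) = -3 (p(r) = 0 - 3 = -3)
y = -20 (y = -101 - 27*(-3) = -101 + 81 = -20)
((20138 + (-10984 - 1*558))/(-23125 + 6642) - 14079)*(34346 + y) = ((20138 + (-10984 - 1*558))/(-23125 + 6642) - 14079)*(34346 - 20) = ((20138 + (-10984 - 558))/(-16483) - 14079)*34326 = ((20138 - 11542)*(-1/16483) - 14079)*34326 = (8596*(-1/16483) - 14079)*34326 = (-8596/16483 - 14079)*34326 = -232072753/16483*34326 = -7966129319478/16483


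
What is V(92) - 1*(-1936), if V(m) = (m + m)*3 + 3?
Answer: 2491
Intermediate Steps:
V(m) = 3 + 6*m (V(m) = (2*m)*3 + 3 = 6*m + 3 = 3 + 6*m)
V(92) - 1*(-1936) = (3 + 6*92) - 1*(-1936) = (3 + 552) + 1936 = 555 + 1936 = 2491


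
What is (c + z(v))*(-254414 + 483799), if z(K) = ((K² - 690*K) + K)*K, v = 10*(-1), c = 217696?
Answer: 33902185460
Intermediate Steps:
v = -10
z(K) = K*(K² - 689*K) (z(K) = (K² - 689*K)*K = K*(K² - 689*K))
(c + z(v))*(-254414 + 483799) = (217696 + (-10)²*(-689 - 10))*(-254414 + 483799) = (217696 + 100*(-699))*229385 = (217696 - 69900)*229385 = 147796*229385 = 33902185460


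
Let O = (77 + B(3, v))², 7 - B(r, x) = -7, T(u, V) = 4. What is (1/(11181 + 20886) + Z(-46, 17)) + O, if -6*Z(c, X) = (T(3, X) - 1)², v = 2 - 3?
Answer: 530997455/64134 ≈ 8279.5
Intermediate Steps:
v = -1
Z(c, X) = -3/2 (Z(c, X) = -(4 - 1)²/6 = -⅙*3² = -⅙*9 = -3/2)
B(r, x) = 14 (B(r, x) = 7 - 1*(-7) = 7 + 7 = 14)
O = 8281 (O = (77 + 14)² = 91² = 8281)
(1/(11181 + 20886) + Z(-46, 17)) + O = (1/(11181 + 20886) - 3/2) + 8281 = (1/32067 - 3/2) + 8281 = -96199/64134 + 8281 = 530997455/64134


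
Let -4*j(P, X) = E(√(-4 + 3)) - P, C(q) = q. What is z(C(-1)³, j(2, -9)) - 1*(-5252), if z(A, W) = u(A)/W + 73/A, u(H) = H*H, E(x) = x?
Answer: 25903/5 + 4*I/5 ≈ 5180.6 + 0.8*I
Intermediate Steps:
u(H) = H²
j(P, X) = -I/4 + P/4 (j(P, X) = -(√(-4 + 3) - P)/4 = -(√(-1) - P)/4 = -(I - P)/4 = -I/4 + P/4)
z(A, W) = 73/A + A²/W (z(A, W) = A²/W + 73/A = 73/A + A²/W)
z(C(-1)³, j(2, -9)) - 1*(-5252) = (73/((-1)³) + ((-1)³)²/(-I/4 + (¼)*2)) - 1*(-5252) = (73/(-1) + (-1)²/(-I/4 + ½)) + 5252 = (73*(-1) + 1/(½ - I/4)) + 5252 = (-73 + 1*(16*(½ + I/4)/5)) + 5252 = (-73 + 16*(½ + I/4)/5) + 5252 = 5179 + 16*(½ + I/4)/5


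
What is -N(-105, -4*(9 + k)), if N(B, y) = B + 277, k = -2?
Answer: -172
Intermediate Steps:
N(B, y) = 277 + B
-N(-105, -4*(9 + k)) = -(277 - 105) = -1*172 = -172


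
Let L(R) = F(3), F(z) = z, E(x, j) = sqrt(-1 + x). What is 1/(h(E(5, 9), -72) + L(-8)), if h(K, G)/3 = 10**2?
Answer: 1/303 ≈ 0.0033003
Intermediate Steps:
L(R) = 3
h(K, G) = 300 (h(K, G) = 3*10**2 = 3*100 = 300)
1/(h(E(5, 9), -72) + L(-8)) = 1/(300 + 3) = 1/303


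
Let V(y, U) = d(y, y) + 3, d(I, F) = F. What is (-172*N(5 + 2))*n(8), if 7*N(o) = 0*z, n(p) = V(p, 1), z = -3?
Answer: 0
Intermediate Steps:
V(y, U) = 3 + y (V(y, U) = y + 3 = 3 + y)
n(p) = 3 + p
N(o) = 0 (N(o) = (0*(-3))/7 = (1/7)*0 = 0)
(-172*N(5 + 2))*n(8) = (-172*0)*(3 + 8) = 0*11 = 0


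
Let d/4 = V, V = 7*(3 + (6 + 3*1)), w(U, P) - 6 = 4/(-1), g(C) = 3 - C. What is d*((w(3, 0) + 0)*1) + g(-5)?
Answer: 680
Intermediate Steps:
w(U, P) = 2 (w(U, P) = 6 + 4/(-1) = 6 + 4*(-1) = 6 - 4 = 2)
V = 84 (V = 7*(3 + (6 + 3)) = 7*(3 + 9) = 7*12 = 84)
d = 336 (d = 4*84 = 336)
d*((w(3, 0) + 0)*1) + g(-5) = 336*((2 + 0)*1) + (3 - 1*(-5)) = 336*(2*1) + (3 + 5) = 336*2 + 8 = 672 + 8 = 680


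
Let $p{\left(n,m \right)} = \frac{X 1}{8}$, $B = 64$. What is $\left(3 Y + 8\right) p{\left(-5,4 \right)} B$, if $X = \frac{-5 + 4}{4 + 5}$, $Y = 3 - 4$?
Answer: $- \frac{40}{9} \approx -4.4444$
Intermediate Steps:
$Y = -1$ ($Y = 3 - 4 = -1$)
$X = - \frac{1}{9} \approx -0.11111$
$p{\left(n,m \right)} = - \frac{1}{72}$ ($p{\left(n,m \right)} = \frac{\left(- \frac{1}{9}\right) 1}{8} = \left(- \frac{1}{9}\right) \frac{1}{8} = - \frac{1}{72}$)
$\left(3 Y + 8\right) p{\left(-5,4 \right)} B = \left(3 \left(-1\right) + 8\right) \left(- \frac{1}{72}\right) 64 = \left(-3 + 8\right) \left(- \frac{1}{72}\right) 64 = 5 \left(- \frac{1}{72}\right) 64 = \left(- \frac{5}{72}\right) 64 = - \frac{40}{9}$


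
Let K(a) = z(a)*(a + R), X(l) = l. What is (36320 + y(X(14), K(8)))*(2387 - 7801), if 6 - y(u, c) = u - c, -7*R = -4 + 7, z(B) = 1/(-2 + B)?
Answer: -4128599999/21 ≈ -1.9660e+8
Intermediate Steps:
R = -3/7 (R = -(-4 + 7)/7 = -⅐*3 = -3/7 ≈ -0.42857)
K(a) = (-3/7 + a)/(-2 + a) (K(a) = (a - 3/7)/(-2 + a) = (-3/7 + a)/(-2 + a))
y(u, c) = 6 + c - u (y(u, c) = 6 - (u - c) = 6 + (c - u) = 6 + c - u)
(36320 + y(X(14), K(8)))*(2387 - 7801) = (36320 + (6 + (-3/7 + 8)/(-2 + 8) - 1*14))*(2387 - 7801) = (36320 + (6 + (53/7)/6 - 14))*(-5414) = (36320 + (6 + (⅙)*(53/7) - 14))*(-5414) = (36320 + (6 + 53/42 - 14))*(-5414) = (36320 - 283/42)*(-5414) = (1525157/42)*(-5414) = -4128599999/21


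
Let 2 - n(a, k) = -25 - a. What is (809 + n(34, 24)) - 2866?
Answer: -1996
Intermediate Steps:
n(a, k) = 27 + a (n(a, k) = 2 - (-25 - a) = 2 + (25 + a) = 27 + a)
(809 + n(34, 24)) - 2866 = (809 + (27 + 34)) - 2866 = (809 + 61) - 2866 = 870 - 2866 = -1996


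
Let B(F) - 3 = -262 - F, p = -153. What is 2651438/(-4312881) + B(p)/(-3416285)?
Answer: -9057610702444/14734030667085 ≈ -0.61474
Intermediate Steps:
B(F) = -259 - F (B(F) = 3 + (-262 - F) = -259 - F)
2651438/(-4312881) + B(p)/(-3416285) = 2651438/(-4312881) + (-259 - 1*(-153))/(-3416285) = 2651438*(-1/4312881) + (-259 + 153)*(-1/3416285) = -2651438/4312881 - 106*(-1/3416285) = -2651438/4312881 + 106/3416285 = -9057610702444/14734030667085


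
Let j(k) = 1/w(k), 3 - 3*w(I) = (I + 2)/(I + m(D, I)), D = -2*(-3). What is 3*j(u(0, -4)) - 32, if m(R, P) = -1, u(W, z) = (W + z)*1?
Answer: -371/13 ≈ -28.538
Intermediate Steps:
u(W, z) = W + z
D = 6
w(I) = 1 - (2 + I)/(3*(-1 + I)) (w(I) = 1 - (I + 2)/(3*(I - 1)) = 1 - (2 + I)/(3*(-1 + I)))
j(k) = 3*(-1 + k)/(-5 + 2*k) (j(k) = 1/((-5 + 2*k)/(3*(-1 + k))) = 3*(-1 + k)/(-5 + 2*k))
3*j(u(0, -4)) - 32 = 3*(3*(-1 + (0 - 4))/(-5 + 2*(0 - 4))) - 32 = 3*(3*(-1 - 4)/(-5 + 2*(-4))) - 32 = 3*(3*(-5)/(-5 - 8)) - 32 = 3*(3*(-5)/(-13)) - 32 = 3*(3*(-1/13)*(-5)) - 32 = 3*(15/13) - 32 = 45/13 - 32 = -371/13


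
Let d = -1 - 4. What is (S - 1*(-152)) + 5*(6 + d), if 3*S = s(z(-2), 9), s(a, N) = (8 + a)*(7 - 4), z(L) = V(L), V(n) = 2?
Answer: 167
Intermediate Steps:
d = -5
z(L) = 2
s(a, N) = 24 + 3*a (s(a, N) = (8 + a)*3 = 24 + 3*a)
S = 10 (S = (24 + 3*2)/3 = (24 + 6)/3 = (⅓)*30 = 10)
(S - 1*(-152)) + 5*(6 + d) = (10 - 1*(-152)) + 5*(6 - 5) = (10 + 152) + 5*1 = 162 + 5 = 167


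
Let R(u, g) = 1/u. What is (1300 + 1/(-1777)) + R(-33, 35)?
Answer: 76231490/58641 ≈ 1300.0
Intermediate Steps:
(1300 + 1/(-1777)) + R(-33, 35) = (1300 + 1/(-1777)) + 1/(-33) = (1300 - 1/1777) - 1/33 = 2310099/1777 - 1/33 = 76231490/58641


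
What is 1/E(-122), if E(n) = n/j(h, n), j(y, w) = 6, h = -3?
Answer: -3/61 ≈ -0.049180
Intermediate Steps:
E(n) = n/6
1/E(-122) = 1/((1/6)*(-122)) = 1/(-61/3) = -3/61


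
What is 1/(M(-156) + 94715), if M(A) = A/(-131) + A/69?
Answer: 3013/285373071 ≈ 1.0558e-5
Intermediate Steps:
M(A) = 62*A/9039 (M(A) = A*(-1/131) + A*(1/69) = -A/131 + A/69 = 62*A/9039)
1/(M(-156) + 94715) = 1/((62/9039)*(-156) + 94715) = 1/(-3224/3013 + 94715) = 1/(285373071/3013) = 3013/285373071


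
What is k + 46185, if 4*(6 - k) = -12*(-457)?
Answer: 44820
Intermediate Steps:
k = -1365 (k = 6 - (-3)*(-457) = 6 - ¼*5484 = 6 - 1371 = -1365)
k + 46185 = -1365 + 46185 = 44820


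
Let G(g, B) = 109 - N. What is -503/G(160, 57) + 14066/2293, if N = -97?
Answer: 1744217/472358 ≈ 3.6926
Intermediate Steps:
G(g, B) = 206 (G(g, B) = 109 - 1*(-97) = 109 + 97 = 206)
-503/G(160, 57) + 14066/2293 = -503/206 + 14066/2293 = 1744217/472358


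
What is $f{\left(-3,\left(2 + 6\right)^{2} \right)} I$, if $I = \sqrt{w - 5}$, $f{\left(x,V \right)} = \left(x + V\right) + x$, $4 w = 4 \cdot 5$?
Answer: $0$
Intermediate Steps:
$w = 5$ ($w = \frac{4 \cdot 5}{4} = \frac{1}{4} \cdot 20 = 5$)
$f{\left(x,V \right)} = V + 2 x$ ($f{\left(x,V \right)} = \left(V + x\right) + x = V + 2 x$)
$I = 0$ ($I = \sqrt{5 - 5} = \sqrt{0} = 0$)
$f{\left(-3,\left(2 + 6\right)^{2} \right)} I = \left(\left(2 + 6\right)^{2} + 2 \left(-3\right)\right) 0 = \left(8^{2} - 6\right) 0 = \left(64 - 6\right) 0 = 58 \cdot 0 = 0$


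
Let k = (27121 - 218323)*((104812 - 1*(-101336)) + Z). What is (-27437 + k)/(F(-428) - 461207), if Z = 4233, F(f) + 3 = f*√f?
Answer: 9276154245486395/106396533426 - 8608213215386*I*√107/53198266713 ≈ 87185.0 - 1673.8*I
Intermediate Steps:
F(f) = -3 + f^(3/2) (F(f) = -3 + f*√f = -3 + f^(3/2))
k = -40225267962 (k = (27121 - 218323)*((104812 - 1*(-101336)) + 4233) = -191202*((104812 + 101336) + 4233) = -191202*(206148 + 4233) = -191202*210381 = -40225267962)
(-27437 + k)/(F(-428) - 461207) = (-27437 - 40225267962)/((-3 + (-428)^(3/2)) - 461207) = -40225295399/((-3 - 856*I*√107) - 461207) = -40225295399/(-461210 - 856*I*√107)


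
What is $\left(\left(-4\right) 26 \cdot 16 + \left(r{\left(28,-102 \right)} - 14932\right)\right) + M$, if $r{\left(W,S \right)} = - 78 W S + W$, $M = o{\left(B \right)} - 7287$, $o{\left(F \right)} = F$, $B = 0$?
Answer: $198913$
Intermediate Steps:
$M = -7287$ ($M = 0 - 7287 = -7287$)
$r{\left(W,S \right)} = W - 78 S W$ ($r{\left(W,S \right)} = - 78 S W + W = W - 78 S W$)
$\left(\left(-4\right) 26 \cdot 16 + \left(r{\left(28,-102 \right)} - 14932\right)\right) + M = \left(\left(-4\right) 26 \cdot 16 - \left(14932 - 28 \left(1 - -7956\right)\right)\right) - 7287 = \left(\left(-104\right) 16 - \left(14932 - 28 \left(1 + 7956\right)\right)\right) - 7287 = \left(-1664 + \left(28 \cdot 7957 - 14932\right)\right) - 7287 = \left(-1664 + \left(222796 - 14932\right)\right) - 7287 = \left(-1664 + 207864\right) - 7287 = 206200 - 7287 = 198913$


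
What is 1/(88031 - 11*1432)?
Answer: 1/72279 ≈ 1.3835e-5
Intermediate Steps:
1/(88031 - 11*1432) = 1/(88031 - 15752) = 1/72279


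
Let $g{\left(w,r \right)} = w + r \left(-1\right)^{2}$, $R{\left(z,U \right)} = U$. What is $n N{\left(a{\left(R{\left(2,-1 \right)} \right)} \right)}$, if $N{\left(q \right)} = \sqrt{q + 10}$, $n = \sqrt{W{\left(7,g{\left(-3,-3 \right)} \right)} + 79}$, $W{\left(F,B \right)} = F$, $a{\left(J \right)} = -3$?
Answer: $\sqrt{602} \approx 24.536$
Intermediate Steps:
$g{\left(w,r \right)} = r + w$ ($g{\left(w,r \right)} = w + r 1 = w + r = r + w$)
$n = \sqrt{86}$ ($n = \sqrt{7 + 79} = \sqrt{86} \approx 9.2736$)
$N{\left(q \right)} = \sqrt{10 + q}$
$n N{\left(a{\left(R{\left(2,-1 \right)} \right)} \right)} = \sqrt{86} \sqrt{10 - 3} = \sqrt{86} \sqrt{7} = \sqrt{602}$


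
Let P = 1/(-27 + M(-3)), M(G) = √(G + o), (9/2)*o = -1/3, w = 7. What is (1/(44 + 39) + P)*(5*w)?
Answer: 35*(√249 - 504*I)/(83*(√249 + 243*I)) ≈ -0.86917 - 0.083824*I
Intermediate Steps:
o = -2/27 (o = 2*(-1/3)/9 = 2*(-1*⅓)/9 = (2/9)*(-⅓) = -2/27 ≈ -0.074074)
M(G) = √(-2/27 + G) (M(G) = √(G - 2/27) = √(-2/27 + G))
P = 1/(-27 + I*√249/9) (P = 1/(-27 + √(-6 + 81*(-3))/9) = 1/(-27 + √(-6 - 243)/9) = 1/(-27 + √(-249)/9) = 1/(-27 + (I*√249)/9) = 1/(-27 + I*√249/9) ≈ -0.036882 - 0.002395*I)
(1/(44 + 39) + P)*(5*w) = (1/(44 + 39) + (-729/19766 - 3*I*√249/19766))*(5*7) = (1/83 + (-729/19766 - 3*I*√249/19766))*35 = (-40741/1640578 - 3*I*√249/19766)*35 = -1425935/1640578 - 105*I*√249/19766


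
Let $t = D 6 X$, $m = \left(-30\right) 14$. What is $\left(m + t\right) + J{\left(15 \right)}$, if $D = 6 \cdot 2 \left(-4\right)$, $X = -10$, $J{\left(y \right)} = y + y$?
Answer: $2490$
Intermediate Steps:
$J{\left(y \right)} = 2 y$
$D = -48$ ($D = 12 \left(-4\right) = -48$)
$m = -420$
$t = 2880$ ($t = \left(-48\right) 6 \left(-10\right) = \left(-288\right) \left(-10\right) = 2880$)
$\left(m + t\right) + J{\left(15 \right)} = \left(-420 + 2880\right) + 2 \cdot 15 = 2460 + 30 = 2490$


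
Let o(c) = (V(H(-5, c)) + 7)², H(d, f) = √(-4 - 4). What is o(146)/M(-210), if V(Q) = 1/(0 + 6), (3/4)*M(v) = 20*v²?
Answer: 1849/42336000 ≈ 4.3674e-5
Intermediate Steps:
M(v) = 80*v²/3 (M(v) = 4*(20*v²)/3 = 80*v²/3)
H(d, f) = 2*I*√2 (H(d, f) = √(-8) = 2*I*√2)
V(Q) = ⅙ (V(Q) = 1/6 = ⅙)
o(c) = 1849/36 (o(c) = (⅙ + 7)² = (43/6)² = 1849/36)
o(146)/M(-210) = 1849/(36*(((80/3)*(-210)²))) = 1849/(36*(((80/3)*44100))) = (1849/36)/1176000 = (1849/36)*(1/1176000) = 1849/42336000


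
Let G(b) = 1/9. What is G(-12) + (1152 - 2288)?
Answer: -10223/9 ≈ -1135.9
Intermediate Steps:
G(b) = ⅑
G(-12) + (1152 - 2288) = ⅑ + (1152 - 2288) = ⅑ - 1136 = -10223/9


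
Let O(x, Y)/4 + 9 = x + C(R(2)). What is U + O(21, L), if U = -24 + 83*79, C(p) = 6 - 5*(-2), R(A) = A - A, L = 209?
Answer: 6645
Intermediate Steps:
R(A) = 0
C(p) = 16 (C(p) = 6 + 10 = 16)
O(x, Y) = 28 + 4*x (O(x, Y) = -36 + 4*(x + 16) = -36 + 4*(16 + x) = -36 + (64 + 4*x) = 28 + 4*x)
U = 6533 (U = -24 + 6557 = 6533)
U + O(21, L) = 6533 + (28 + 4*21) = 6533 + (28 + 84) = 6533 + 112 = 6645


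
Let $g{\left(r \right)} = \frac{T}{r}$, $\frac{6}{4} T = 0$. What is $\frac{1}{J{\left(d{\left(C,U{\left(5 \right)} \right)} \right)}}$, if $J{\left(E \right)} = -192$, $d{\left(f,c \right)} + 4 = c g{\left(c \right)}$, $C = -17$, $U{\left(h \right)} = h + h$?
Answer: $- \frac{1}{192} \approx -0.0052083$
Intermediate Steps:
$U{\left(h \right)} = 2 h$
$T = 0$ ($T = \frac{2}{3} \cdot 0 = 0$)
$g{\left(r \right)} = 0$ ($g{\left(r \right)} = \frac{0}{r} = 0$)
$d{\left(f,c \right)} = -4$ ($d{\left(f,c \right)} = -4 + c 0 = -4 + 0 = -4$)
$\frac{1}{J{\left(d{\left(C,U{\left(5 \right)} \right)} \right)}} = \frac{1}{-192} = - \frac{1}{192}$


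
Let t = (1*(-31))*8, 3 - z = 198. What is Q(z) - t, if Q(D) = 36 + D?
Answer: 89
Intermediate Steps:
z = -195 (z = 3 - 1*198 = 3 - 198 = -195)
t = -248 (t = -31*8 = -248)
Q(z) - t = (36 - 195) - 1*(-248) = -159 + 248 = 89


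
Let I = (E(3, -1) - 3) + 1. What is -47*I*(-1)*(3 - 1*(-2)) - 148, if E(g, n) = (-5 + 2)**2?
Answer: 1497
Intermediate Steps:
E(g, n) = 9 (E(g, n) = (-3)**2 = 9)
I = 7 (I = (9 - 3) + 1 = 6 + 1 = 7)
-47*I*(-1)*(3 - 1*(-2)) - 148 = -47*7*(-1)*(3 - 1*(-2)) - 148 = -(-329)*(3 + 2) - 148 = -(-329)*5 - 148 = -47*(-35) - 148 = 1645 - 148 = 1497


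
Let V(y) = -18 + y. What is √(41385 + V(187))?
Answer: √41554 ≈ 203.85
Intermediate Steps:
√(41385 + V(187)) = √(41385 + (-18 + 187)) = √(41385 + 169) = √41554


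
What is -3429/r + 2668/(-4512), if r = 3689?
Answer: -6328475/4161192 ≈ -1.5208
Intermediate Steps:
-3429/r + 2668/(-4512) = -3429/3689 + 2668/(-4512) = -3429*1/3689 + 2668*(-1/4512) = -3429/3689 - 667/1128 = -6328475/4161192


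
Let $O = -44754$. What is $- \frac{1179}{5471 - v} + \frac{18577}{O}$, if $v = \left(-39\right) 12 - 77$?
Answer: $- \frac{82262099}{134620032} \approx -0.61107$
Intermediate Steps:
$v = -545$ ($v = -468 - 77 = -545$)
$- \frac{1179}{5471 - v} + \frac{18577}{O} = - \frac{1179}{5471 - -545} + \frac{18577}{-44754} = - \frac{1179}{5471 + 545} + 18577 \left(- \frac{1}{44754}\right) = - \frac{1179}{6016} - \frac{18577}{44754} = - \frac{82262099}{134620032}$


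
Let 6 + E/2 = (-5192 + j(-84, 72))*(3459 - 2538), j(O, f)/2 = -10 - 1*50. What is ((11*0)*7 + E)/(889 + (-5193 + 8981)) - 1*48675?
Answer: -79145897/1559 ≈ -50767.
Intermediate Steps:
j(O, f) = -120 (j(O, f) = 2*(-10 - 1*50) = 2*(-10 - 50) = 2*(-60) = -120)
E = -9784716 (E = -12 + 2*((-5192 - 120)*(3459 - 2538)) = -12 + 2*(-5312*921) = -12 + 2*(-4892352) = -12 - 9784704 = -9784716)
((11*0)*7 + E)/(889 + (-5193 + 8981)) - 1*48675 = ((11*0)*7 - 9784716)/(889 + (-5193 + 8981)) - 1*48675 = (0*7 - 9784716)/(889 + 3788) - 48675 = (0 - 9784716)/4677 - 48675 = -9784716*1/4677 - 48675 = -3261572/1559 - 48675 = -79145897/1559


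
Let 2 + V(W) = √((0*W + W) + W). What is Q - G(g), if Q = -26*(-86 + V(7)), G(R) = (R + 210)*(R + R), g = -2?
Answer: 3120 - 26*√14 ≈ 3022.7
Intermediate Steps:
G(R) = 2*R*(210 + R) (G(R) = (210 + R)*(2*R) = 2*R*(210 + R))
V(W) = -2 + √2*√W (V(W) = -2 + √((0*W + W) + W) = -2 + √((0 + W) + W) = -2 + √(W + W) = -2 + √(2*W) = -2 + √2*√W)
Q = 2288 - 26*√14 (Q = -26*(-86 + (-2 + √2*√7)) = -26*(-86 + (-2 + √14)) = -26*(-88 + √14) = 2288 - 26*√14 ≈ 2190.7)
Q - G(g) = (2288 - 26*√14) - 2*(-2)*(210 - 2) = (2288 - 26*√14) - 2*(-2)*208 = (2288 - 26*√14) - 1*(-832) = (2288 - 26*√14) + 832 = 3120 - 26*√14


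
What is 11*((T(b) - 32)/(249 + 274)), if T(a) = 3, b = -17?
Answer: -319/523 ≈ -0.60994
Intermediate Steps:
11*((T(b) - 32)/(249 + 274)) = 11*((3 - 32)/(249 + 274)) = 11*(-29/523) = -319/523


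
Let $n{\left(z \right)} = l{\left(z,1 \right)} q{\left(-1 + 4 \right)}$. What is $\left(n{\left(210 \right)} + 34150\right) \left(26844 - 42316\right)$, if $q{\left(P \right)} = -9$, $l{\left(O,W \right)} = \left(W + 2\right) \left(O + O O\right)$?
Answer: $17981867840$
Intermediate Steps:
$l{\left(O,W \right)} = \left(2 + W\right) \left(O + O^{2}\right)$
$n{\left(z \right)} = - 9 z \left(3 + 3 z\right)$ ($n{\left(z \right)} = z \left(2 + 1 + 2 z + z 1\right) \left(-9\right) = z \left(2 + 1 + 2 z + z\right) \left(-9\right) = z \left(3 + 3 z\right) \left(-9\right) = - 9 z \left(3 + 3 z\right)$)
$\left(n{\left(210 \right)} + 34150\right) \left(26844 - 42316\right) = \left(\left(-27\right) 210 \left(1 + 210\right) + 34150\right) \left(26844 - 42316\right) = \left(\left(-27\right) 210 \cdot 211 + 34150\right) \left(-15472\right) = \left(-1196370 + 34150\right) \left(-15472\right) = \left(-1162220\right) \left(-15472\right) = 17981867840$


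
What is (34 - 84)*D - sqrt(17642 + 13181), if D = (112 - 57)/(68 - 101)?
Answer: 250/3 - sqrt(30823) ≈ -92.231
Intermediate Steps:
D = -5/3 (D = 55/(-33) = 55*(-1/33) = -5/3 ≈ -1.6667)
(34 - 84)*D - sqrt(17642 + 13181) = (34 - 84)*(-5/3) - sqrt(17642 + 13181) = -50*(-5/3) - sqrt(30823) = 250/3 - sqrt(30823)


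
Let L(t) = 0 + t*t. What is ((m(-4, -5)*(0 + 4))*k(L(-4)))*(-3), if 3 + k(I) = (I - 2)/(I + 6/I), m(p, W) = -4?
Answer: -13488/131 ≈ -102.96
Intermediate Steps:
L(t) = t² (L(t) = 0 + t² = t²)
k(I) = -3 + (-2 + I)/(I + 6/I) (k(I) = -3 + (I - 2)/(I + 6/I) = -3 + (-2 + I)/(I + 6/I))
((m(-4, -5)*(0 + 4))*k(L(-4)))*(-3) = ((-4*(0 + 4))*(2*(-9 - 1*(-4)² - ((-4)²)²)/(6 + ((-4)²)²)))*(-3) = ((-4*4)*(2*(-9 - 1*16 - 1*16²)/(6 + 16²)))*(-3) = -32*(-9 - 16 - 1*256)/(6 + 256)*(-3) = -32*(-9 - 16 - 256)/262*(-3) = -32*(-281)/262*(-3) = -16*(-281/131)*(-3) = (4496/131)*(-3) = -13488/131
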